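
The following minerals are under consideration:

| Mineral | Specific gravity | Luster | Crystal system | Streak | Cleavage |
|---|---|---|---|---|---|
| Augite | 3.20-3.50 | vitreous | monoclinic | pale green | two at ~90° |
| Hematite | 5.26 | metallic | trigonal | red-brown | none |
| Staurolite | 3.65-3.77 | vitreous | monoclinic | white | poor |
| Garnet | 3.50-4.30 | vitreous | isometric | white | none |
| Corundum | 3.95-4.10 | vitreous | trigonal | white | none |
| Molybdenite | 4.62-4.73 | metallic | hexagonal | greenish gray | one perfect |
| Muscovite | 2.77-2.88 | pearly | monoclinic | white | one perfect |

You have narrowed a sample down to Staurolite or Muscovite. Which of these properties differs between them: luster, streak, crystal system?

Luster: Staurolite vitreous, Muscovite pearly — distinct.
Streak: both white — no difference.
Crystal system: both monoclinic — no difference.
Luster is the diagnostic property here.

luster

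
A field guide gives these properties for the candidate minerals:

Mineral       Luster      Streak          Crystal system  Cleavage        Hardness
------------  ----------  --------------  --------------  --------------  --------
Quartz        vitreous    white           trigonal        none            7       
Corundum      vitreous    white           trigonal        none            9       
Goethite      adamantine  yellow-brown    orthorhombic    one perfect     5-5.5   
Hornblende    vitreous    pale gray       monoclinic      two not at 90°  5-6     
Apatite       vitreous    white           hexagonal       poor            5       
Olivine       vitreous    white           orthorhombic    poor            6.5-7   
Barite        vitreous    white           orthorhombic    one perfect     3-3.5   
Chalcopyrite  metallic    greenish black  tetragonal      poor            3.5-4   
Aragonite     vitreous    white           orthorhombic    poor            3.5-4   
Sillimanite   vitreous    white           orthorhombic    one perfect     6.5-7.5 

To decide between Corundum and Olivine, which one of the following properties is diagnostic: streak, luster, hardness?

Streak: both white — no difference.
Luster: both vitreous — no difference.
Hardness: Corundum 9, Olivine 6.5-7 — these differ.
Hardness is the diagnostic property here.

hardness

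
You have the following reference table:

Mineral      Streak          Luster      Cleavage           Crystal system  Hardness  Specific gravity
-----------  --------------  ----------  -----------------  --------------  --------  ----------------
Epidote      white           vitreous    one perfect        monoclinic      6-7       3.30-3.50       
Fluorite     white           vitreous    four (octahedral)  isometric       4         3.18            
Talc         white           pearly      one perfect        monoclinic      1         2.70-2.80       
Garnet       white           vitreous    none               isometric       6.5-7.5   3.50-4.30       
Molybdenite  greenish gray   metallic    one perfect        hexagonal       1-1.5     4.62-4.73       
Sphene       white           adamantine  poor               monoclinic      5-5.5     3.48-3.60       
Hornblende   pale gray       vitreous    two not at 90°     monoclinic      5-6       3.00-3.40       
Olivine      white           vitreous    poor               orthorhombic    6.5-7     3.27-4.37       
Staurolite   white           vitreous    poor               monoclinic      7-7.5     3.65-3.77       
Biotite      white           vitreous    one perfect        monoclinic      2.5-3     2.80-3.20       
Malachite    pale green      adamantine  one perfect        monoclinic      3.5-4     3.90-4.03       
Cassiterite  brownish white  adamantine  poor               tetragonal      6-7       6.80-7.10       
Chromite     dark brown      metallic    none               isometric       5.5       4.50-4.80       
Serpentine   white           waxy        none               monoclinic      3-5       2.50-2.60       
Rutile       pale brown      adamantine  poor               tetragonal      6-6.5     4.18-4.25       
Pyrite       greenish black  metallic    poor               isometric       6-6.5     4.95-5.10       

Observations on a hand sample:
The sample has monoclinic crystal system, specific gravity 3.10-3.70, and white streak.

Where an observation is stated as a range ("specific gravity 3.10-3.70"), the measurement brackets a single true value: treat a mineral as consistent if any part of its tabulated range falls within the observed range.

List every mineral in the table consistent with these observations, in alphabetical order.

Biotite, Epidote, Sphene, Staurolite

Monoclinic crystal system: leaves Epidote, Talc, Sphene, Hornblende, Staurolite, Biotite, Malachite, Serpentine.
Specific gravity 3.10-3.70 eliminates Talc, Malachite, Serpentine.
White streak excludes Hornblende.
The minerals that satisfy all observations are Biotite, Epidote, Sphene, Staurolite.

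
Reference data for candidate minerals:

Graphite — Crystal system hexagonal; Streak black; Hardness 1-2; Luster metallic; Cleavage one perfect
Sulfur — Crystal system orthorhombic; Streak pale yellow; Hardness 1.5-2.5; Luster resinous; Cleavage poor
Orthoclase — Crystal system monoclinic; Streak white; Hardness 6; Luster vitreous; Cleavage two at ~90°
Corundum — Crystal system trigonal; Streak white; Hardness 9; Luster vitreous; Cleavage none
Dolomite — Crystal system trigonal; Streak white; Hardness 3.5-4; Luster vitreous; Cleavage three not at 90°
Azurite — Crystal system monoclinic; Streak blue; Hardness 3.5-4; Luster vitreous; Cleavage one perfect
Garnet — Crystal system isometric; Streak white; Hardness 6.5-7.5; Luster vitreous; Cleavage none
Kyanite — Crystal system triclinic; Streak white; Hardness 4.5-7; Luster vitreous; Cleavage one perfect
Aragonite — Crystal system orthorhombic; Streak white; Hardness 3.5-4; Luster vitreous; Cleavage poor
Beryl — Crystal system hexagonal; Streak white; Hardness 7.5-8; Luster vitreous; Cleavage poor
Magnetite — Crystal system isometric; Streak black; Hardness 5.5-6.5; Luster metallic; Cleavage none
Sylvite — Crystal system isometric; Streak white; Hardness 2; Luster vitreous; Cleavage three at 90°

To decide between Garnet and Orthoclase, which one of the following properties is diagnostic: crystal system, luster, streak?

crystal system

Crystal system: Garnet isometric, Orthoclase monoclinic — distinct.
Luster: both vitreous — same for both.
Streak: both white — same for both.
Of the listed properties, crystal system is the one that separates them.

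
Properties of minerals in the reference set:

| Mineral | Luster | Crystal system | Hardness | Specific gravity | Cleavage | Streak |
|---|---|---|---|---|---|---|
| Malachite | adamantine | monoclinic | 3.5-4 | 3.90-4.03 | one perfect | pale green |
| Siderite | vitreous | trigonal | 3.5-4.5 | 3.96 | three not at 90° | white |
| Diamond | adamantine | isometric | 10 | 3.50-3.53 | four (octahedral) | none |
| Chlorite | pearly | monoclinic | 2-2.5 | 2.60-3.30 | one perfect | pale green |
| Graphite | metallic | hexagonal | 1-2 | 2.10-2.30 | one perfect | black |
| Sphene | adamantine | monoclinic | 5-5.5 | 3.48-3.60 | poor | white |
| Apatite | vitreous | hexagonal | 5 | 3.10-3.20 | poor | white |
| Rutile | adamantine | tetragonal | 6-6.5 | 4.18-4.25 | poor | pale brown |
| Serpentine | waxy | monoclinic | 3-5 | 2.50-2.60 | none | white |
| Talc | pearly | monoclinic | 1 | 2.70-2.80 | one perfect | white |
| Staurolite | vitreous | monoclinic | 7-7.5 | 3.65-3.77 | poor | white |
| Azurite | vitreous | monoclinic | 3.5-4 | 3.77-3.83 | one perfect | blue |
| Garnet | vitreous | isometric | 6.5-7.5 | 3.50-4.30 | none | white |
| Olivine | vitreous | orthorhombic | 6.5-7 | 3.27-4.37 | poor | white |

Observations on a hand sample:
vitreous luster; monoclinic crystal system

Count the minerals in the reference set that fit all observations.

Vitreous luster: Siderite, Apatite, Staurolite, Azurite, Garnet, Olivine remain.
Monoclinic crystal system: Staurolite, Azurite remain.
The minerals that satisfy all observations are Azurite, Staurolite.
That is 2 minerals.

2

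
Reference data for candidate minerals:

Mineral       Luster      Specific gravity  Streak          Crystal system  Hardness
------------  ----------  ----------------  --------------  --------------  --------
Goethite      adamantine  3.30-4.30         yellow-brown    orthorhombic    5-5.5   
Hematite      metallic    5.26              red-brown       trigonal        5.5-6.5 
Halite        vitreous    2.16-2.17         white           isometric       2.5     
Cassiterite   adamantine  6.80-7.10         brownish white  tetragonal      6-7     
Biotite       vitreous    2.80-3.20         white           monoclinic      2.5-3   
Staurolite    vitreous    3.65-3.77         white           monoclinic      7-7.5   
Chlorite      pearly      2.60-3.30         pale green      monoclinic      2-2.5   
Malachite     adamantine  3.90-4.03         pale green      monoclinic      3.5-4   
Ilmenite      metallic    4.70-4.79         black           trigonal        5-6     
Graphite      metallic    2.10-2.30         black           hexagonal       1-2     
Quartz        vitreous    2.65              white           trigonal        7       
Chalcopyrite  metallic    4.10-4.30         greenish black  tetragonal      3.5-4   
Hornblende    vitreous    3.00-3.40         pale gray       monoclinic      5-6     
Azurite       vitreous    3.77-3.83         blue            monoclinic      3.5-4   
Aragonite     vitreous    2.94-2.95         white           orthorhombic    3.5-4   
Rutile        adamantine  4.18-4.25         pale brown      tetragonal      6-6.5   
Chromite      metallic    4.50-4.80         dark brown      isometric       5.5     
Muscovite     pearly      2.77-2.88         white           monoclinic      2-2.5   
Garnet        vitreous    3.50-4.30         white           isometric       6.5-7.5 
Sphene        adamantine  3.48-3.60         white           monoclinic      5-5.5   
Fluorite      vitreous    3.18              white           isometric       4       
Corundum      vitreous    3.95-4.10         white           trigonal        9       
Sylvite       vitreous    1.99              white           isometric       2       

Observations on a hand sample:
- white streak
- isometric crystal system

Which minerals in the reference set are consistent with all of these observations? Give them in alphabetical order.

White streak: narrows the field to Halite, Biotite, Staurolite, Quartz, Aragonite, Muscovite, Garnet, Sphene, Fluorite, Corundum, Sylvite.
Isometric crystal system: leaves Halite, Garnet, Fluorite, Sylvite.
The minerals that satisfy all observations are Fluorite, Garnet, Halite, Sylvite.

Fluorite, Garnet, Halite, Sylvite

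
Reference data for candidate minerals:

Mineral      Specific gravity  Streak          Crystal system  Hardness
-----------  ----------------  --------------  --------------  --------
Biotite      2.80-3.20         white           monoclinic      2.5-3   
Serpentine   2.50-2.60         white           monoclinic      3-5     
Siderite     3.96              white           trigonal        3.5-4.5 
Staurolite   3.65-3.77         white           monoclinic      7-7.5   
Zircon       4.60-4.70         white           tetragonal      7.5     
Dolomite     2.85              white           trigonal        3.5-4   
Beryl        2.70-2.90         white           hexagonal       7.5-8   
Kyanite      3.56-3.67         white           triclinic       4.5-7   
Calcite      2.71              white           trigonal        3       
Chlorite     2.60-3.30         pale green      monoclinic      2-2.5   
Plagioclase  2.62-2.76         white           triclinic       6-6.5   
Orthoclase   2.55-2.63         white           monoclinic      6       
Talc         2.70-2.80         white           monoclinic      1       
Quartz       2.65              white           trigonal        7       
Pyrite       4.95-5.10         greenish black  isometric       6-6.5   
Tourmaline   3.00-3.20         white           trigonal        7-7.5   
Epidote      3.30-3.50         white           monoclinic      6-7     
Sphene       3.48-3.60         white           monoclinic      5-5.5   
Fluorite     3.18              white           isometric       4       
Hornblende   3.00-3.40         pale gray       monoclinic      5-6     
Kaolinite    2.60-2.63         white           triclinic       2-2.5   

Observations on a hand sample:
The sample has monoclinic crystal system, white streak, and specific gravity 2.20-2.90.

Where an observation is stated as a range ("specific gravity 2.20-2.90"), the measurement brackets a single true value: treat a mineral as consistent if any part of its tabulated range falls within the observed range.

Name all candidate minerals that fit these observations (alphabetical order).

Biotite, Orthoclase, Serpentine, Talc

Monoclinic crystal system: leaves Biotite, Serpentine, Staurolite, Chlorite, Orthoclase, Talc, Epidote, Sphene, Hornblende.
White streak eliminates Chlorite, Hornblende.
Specific gravity 2.20-2.90 rules out Staurolite, Epidote, Sphene.
Remaining candidates: Biotite, Orthoclase, Serpentine, Talc.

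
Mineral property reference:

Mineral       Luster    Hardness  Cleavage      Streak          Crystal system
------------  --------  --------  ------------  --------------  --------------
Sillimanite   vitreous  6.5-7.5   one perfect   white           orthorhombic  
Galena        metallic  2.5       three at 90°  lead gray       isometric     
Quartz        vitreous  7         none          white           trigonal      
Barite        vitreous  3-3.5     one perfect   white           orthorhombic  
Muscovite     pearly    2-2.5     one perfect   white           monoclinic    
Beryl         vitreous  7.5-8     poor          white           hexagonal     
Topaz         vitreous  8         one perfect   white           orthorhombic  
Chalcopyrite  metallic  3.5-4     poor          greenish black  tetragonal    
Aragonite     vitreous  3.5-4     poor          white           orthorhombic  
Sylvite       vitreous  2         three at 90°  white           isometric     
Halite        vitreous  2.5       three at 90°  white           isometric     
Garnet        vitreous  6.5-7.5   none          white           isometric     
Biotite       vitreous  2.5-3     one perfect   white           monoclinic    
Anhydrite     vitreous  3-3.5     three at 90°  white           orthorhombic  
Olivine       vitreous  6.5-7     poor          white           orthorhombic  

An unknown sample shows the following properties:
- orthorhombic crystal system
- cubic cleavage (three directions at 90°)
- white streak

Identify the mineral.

Orthorhombic crystal system — narrows the field to Sillimanite, Barite, Topaz, Aragonite, Anhydrite, Olivine.
Cubic cleavage (three directions at 90°) — leaves Anhydrite.
White streak — consistent with all remaining minerals.
Anhydrite is the sole remaining match.

Anhydrite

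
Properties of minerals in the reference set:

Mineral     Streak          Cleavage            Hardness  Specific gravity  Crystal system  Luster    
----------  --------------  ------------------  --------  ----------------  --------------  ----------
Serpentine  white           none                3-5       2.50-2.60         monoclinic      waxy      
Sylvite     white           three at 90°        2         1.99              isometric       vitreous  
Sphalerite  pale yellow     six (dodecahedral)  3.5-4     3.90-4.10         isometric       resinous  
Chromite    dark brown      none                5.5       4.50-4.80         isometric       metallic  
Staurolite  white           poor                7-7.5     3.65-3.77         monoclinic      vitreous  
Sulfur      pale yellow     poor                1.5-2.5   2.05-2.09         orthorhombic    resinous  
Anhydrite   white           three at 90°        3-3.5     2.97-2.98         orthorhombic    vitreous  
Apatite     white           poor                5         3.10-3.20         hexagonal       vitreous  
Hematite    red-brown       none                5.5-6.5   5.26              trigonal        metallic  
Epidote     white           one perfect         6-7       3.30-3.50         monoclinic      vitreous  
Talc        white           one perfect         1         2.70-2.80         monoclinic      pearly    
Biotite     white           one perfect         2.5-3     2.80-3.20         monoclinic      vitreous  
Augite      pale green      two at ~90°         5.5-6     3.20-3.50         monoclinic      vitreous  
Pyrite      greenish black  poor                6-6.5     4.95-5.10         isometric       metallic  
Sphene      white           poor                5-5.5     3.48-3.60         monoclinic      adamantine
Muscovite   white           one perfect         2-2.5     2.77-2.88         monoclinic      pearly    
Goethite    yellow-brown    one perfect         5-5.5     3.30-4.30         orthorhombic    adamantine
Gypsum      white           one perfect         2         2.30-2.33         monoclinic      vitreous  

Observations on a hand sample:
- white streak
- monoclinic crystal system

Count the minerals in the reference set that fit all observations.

8

White streak: leaves Serpentine, Sylvite, Staurolite, Anhydrite, Apatite, Epidote, Talc, Biotite, Sphene, Muscovite, Gypsum.
Monoclinic crystal system is inconsistent with Sylvite, Anhydrite, Apatite.
Remaining candidates: Biotite, Epidote, Gypsum, Muscovite, Serpentine, Sphene, Staurolite, Talc.
That is 8 minerals.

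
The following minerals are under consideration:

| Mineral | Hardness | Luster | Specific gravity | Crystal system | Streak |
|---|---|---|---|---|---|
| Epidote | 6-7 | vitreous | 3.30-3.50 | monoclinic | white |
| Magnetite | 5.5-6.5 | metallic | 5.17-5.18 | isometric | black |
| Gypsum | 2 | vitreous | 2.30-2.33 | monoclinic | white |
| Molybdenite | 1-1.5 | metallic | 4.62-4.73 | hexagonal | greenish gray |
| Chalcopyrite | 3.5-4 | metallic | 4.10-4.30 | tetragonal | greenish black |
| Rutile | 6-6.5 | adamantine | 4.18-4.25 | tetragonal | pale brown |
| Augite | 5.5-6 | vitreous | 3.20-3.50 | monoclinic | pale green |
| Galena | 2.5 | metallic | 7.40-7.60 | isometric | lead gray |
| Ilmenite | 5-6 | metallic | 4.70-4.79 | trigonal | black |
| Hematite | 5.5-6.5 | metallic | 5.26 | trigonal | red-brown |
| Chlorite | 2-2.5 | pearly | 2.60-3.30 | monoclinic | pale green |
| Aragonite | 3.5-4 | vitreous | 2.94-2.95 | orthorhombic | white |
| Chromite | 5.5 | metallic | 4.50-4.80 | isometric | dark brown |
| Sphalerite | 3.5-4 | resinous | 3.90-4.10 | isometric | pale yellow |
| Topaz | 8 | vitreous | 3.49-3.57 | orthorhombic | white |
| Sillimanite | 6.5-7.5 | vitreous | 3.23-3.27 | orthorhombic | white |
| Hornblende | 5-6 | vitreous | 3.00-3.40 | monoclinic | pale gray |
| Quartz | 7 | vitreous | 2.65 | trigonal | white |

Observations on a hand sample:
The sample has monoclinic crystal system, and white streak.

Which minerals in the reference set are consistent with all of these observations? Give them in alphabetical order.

Monoclinic crystal system — narrows the field to Epidote, Gypsum, Augite, Chlorite, Hornblende.
White streak — Epidote, Gypsum remain.
Remaining candidates: Epidote, Gypsum.

Epidote, Gypsum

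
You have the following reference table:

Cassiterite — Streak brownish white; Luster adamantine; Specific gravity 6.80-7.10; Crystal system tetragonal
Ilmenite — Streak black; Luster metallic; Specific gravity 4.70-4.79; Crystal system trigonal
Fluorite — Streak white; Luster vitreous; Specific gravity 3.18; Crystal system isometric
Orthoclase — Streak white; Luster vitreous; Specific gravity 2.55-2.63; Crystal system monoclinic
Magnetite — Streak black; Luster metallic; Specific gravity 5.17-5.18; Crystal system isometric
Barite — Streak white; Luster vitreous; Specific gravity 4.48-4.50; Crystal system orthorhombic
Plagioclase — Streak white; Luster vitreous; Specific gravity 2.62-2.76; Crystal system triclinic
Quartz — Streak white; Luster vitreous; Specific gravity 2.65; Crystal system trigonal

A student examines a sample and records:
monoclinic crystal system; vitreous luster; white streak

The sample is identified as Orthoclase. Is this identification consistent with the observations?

Consistent

Monoclinic crystal system — matches Orthoclase (monoclinic system).
Vitreous luster — matches Orthoclase (vitreous luster).
White streak — matches Orthoclase (white streak).
Nothing contradicts Orthoclase.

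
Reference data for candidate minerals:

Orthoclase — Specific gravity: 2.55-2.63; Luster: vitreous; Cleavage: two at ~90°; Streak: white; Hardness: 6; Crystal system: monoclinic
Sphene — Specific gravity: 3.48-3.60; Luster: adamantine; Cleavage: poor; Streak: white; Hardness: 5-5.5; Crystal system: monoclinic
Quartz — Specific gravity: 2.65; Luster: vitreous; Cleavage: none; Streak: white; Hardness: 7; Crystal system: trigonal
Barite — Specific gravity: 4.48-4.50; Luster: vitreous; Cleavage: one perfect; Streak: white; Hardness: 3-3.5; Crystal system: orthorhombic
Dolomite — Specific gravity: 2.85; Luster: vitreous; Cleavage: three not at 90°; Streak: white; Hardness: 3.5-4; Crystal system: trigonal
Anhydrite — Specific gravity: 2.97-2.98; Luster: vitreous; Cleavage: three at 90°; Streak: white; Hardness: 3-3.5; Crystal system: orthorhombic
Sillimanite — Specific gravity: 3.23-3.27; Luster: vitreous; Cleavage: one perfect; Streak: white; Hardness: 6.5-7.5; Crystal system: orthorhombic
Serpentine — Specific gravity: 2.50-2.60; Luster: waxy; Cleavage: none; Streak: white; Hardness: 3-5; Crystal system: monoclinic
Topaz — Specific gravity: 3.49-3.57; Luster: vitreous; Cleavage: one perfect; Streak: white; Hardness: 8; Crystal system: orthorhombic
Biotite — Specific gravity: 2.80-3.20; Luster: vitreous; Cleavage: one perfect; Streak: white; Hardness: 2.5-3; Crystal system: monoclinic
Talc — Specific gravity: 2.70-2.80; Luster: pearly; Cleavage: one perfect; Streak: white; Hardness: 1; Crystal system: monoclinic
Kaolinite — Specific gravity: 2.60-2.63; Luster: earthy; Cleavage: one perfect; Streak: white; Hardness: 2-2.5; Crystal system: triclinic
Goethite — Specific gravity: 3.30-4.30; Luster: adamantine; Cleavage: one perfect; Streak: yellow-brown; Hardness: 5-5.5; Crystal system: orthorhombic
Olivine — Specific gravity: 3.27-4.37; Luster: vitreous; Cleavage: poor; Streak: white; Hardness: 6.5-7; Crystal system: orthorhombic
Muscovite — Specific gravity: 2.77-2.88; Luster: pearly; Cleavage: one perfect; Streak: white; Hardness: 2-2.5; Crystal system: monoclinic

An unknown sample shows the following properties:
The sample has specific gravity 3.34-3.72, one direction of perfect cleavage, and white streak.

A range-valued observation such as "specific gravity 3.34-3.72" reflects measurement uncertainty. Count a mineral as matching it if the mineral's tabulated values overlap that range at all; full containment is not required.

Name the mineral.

Topaz

Specific gravity 3.34-3.72 — narrows the field to Sphene, Topaz, Goethite, Olivine.
One direction of perfect cleavage excludes Sphene, Olivine.
White streak eliminates Goethite.
The only mineral consistent with every observation is Topaz.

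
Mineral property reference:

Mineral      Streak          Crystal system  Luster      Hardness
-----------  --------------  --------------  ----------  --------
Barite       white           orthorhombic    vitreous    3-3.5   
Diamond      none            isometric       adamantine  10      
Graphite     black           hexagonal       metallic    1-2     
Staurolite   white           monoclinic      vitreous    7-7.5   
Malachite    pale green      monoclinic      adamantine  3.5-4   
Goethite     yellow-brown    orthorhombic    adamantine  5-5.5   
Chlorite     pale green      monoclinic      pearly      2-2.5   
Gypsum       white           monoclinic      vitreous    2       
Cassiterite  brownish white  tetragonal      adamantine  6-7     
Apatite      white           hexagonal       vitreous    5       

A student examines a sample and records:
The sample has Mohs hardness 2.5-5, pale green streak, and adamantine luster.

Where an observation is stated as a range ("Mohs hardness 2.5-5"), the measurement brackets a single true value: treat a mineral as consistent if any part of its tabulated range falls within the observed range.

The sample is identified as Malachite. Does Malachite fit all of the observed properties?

Yes

Mohs hardness 2.5-5 — agrees with Malachite (hardness 3.5-4).
Pale green streak — agrees with Malachite (pale green streak).
Adamantine luster — agrees with Malachite (adamantine luster).
Every observed property is compatible with the reference values for Malachite.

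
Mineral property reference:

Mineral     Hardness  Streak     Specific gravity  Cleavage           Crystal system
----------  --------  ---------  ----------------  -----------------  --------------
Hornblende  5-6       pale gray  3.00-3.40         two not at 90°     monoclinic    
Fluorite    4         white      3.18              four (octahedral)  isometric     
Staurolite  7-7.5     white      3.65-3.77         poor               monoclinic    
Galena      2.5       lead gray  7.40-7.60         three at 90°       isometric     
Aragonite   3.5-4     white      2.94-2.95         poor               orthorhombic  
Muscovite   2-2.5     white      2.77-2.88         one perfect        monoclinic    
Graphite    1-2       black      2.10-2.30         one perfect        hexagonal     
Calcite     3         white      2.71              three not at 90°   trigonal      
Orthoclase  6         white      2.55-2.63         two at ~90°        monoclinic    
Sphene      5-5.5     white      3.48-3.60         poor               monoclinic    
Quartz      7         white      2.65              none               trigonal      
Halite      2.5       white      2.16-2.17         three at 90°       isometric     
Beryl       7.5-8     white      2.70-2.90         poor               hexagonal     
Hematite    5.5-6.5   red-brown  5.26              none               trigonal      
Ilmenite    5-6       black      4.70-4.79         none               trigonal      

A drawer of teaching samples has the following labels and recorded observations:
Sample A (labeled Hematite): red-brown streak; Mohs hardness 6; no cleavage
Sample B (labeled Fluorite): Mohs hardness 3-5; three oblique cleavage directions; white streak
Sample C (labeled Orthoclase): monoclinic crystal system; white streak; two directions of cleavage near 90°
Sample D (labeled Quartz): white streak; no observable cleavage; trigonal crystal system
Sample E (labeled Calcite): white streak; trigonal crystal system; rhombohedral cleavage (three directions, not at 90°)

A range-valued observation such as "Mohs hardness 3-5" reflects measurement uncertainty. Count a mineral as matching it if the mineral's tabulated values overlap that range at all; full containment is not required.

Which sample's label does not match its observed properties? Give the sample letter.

Sample A: all recorded properties match Hematite.
Sample B: three oblique cleavage directions is outside the reference for Fluorite (cleavage four (octahedral)) — mislabeled.
Sample C: all recorded properties match Orthoclase.
Sample D: all recorded properties match Quartz.
Sample E: all recorded properties match Calcite.
The mislabeled specimen is B.

B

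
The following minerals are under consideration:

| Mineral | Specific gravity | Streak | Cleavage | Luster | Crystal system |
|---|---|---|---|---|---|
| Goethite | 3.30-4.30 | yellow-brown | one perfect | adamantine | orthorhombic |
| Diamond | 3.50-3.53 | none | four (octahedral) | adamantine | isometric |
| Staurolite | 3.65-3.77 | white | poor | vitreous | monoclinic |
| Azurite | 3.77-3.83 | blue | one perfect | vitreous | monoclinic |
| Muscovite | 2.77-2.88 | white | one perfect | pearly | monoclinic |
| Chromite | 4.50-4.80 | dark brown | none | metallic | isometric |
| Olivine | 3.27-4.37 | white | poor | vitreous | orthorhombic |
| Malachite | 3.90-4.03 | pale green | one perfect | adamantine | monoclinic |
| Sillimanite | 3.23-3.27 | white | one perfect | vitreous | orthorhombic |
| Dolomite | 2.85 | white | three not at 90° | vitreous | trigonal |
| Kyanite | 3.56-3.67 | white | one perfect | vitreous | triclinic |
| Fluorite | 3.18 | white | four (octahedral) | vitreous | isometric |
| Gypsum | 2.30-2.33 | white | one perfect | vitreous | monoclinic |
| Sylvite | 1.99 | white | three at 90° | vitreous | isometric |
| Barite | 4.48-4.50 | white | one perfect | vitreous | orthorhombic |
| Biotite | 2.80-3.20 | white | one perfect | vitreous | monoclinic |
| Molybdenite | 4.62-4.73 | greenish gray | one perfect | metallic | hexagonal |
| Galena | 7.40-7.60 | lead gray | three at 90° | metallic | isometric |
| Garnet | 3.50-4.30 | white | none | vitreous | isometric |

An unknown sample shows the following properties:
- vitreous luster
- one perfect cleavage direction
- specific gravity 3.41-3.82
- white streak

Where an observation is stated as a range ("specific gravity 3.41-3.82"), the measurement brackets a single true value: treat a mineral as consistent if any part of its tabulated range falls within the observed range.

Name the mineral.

Kyanite

Vitreous luster — only Staurolite, Azurite, Olivine, Sillimanite, Dolomite, Kyanite, Fluorite, Gypsum, Sylvite, Barite, Biotite, Garnet remain.
One perfect cleavage direction rules out Staurolite, Olivine, Dolomite, Fluorite, Sylvite, Garnet.
Specific gravity 3.41-3.82 — Azurite, Kyanite remain.
White streak is inconsistent with Azurite.
The only mineral consistent with every observation is Kyanite.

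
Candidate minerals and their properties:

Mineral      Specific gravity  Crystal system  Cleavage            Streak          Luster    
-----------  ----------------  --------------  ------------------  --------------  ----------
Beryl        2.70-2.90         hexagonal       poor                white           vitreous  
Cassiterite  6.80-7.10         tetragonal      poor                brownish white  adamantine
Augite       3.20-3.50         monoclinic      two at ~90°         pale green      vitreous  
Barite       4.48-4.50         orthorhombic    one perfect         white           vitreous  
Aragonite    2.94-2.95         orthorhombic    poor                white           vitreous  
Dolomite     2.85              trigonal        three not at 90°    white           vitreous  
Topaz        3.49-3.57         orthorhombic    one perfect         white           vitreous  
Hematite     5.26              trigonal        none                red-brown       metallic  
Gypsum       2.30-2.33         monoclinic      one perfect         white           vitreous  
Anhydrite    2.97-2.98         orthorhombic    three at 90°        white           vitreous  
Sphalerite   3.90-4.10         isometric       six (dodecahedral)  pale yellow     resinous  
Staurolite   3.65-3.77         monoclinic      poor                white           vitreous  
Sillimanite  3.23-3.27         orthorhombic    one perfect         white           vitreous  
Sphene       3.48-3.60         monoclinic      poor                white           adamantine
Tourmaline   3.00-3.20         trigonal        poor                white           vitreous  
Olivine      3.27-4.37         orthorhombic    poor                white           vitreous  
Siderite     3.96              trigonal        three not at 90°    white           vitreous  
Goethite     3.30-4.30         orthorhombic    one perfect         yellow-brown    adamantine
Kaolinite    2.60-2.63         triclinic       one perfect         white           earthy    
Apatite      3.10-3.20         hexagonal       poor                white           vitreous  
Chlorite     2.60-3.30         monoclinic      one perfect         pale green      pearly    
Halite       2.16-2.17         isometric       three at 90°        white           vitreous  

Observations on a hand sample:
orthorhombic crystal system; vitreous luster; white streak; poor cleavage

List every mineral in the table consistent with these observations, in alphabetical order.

Aragonite, Olivine

Orthorhombic crystal system: Barite, Aragonite, Topaz, Anhydrite, Sillimanite, Olivine, Goethite remain.
Vitreous luster is inconsistent with Goethite.
White streak: no further eliminations.
Poor cleavage: narrows the field to Aragonite, Olivine.
Remaining candidates: Aragonite, Olivine.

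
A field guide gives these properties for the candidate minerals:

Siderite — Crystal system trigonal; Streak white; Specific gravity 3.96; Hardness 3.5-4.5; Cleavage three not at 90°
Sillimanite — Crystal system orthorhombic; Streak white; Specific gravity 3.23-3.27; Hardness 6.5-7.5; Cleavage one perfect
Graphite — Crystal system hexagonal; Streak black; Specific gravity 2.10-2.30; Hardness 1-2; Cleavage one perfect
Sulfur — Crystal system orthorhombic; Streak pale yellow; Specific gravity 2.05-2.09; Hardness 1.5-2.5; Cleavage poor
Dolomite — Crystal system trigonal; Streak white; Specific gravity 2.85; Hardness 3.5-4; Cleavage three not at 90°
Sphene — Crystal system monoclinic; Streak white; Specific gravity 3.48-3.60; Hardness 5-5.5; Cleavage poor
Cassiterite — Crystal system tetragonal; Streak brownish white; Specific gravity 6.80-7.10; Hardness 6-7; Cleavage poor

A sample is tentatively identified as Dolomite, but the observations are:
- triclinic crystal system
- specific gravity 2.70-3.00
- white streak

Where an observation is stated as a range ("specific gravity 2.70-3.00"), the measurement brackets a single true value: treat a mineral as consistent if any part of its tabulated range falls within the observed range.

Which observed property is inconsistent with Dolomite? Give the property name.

crystal system

Triclinic crystal system: Dolomite has trigonal system — outside the reference range.
Specific gravity 2.70-3.00: Dolomite has SG 2.85 — within range.
White streak: Dolomite has white streak — within range.
Everything matches except the crystal system.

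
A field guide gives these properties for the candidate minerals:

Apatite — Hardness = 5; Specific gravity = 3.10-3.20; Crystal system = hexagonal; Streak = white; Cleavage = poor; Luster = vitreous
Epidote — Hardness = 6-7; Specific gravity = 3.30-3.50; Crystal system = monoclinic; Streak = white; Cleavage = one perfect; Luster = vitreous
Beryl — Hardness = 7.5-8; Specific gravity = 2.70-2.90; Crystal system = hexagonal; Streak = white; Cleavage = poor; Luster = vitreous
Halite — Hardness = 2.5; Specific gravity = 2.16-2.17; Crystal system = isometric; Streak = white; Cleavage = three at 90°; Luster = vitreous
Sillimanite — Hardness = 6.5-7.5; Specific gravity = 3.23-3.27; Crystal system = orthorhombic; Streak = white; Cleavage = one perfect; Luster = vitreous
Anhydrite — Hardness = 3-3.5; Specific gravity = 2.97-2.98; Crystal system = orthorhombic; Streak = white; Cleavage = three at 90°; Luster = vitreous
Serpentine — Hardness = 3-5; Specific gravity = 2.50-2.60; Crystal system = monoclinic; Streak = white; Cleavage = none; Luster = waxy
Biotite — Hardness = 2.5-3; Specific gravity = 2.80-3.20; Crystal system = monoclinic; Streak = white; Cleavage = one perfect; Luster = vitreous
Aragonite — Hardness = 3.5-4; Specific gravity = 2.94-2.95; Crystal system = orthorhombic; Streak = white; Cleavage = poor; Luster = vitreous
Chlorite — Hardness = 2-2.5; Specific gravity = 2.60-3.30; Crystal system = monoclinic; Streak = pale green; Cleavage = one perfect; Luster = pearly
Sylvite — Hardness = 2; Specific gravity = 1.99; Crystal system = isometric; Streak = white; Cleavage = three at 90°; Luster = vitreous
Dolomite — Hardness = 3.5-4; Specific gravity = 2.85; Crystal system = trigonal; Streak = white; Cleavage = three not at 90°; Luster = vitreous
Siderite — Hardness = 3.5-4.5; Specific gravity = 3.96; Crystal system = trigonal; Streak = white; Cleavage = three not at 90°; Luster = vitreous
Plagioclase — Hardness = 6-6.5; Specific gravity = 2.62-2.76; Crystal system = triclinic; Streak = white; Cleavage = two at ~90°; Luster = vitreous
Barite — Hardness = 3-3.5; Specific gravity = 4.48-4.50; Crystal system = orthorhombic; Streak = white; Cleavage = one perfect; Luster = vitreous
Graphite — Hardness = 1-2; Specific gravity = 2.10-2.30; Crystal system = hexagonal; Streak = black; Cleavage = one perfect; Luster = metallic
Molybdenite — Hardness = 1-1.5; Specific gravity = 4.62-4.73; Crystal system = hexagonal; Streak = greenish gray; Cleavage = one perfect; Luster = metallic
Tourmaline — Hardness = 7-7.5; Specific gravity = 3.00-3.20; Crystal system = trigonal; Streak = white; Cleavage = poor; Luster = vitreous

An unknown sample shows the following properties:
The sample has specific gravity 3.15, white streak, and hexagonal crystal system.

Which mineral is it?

Specific gravity 3.15 — only Apatite, Biotite, Chlorite, Tourmaline remain.
White streak is inconsistent with Chlorite.
Hexagonal crystal system — narrows the field to Apatite.
Apatite is the sole remaining match.

Apatite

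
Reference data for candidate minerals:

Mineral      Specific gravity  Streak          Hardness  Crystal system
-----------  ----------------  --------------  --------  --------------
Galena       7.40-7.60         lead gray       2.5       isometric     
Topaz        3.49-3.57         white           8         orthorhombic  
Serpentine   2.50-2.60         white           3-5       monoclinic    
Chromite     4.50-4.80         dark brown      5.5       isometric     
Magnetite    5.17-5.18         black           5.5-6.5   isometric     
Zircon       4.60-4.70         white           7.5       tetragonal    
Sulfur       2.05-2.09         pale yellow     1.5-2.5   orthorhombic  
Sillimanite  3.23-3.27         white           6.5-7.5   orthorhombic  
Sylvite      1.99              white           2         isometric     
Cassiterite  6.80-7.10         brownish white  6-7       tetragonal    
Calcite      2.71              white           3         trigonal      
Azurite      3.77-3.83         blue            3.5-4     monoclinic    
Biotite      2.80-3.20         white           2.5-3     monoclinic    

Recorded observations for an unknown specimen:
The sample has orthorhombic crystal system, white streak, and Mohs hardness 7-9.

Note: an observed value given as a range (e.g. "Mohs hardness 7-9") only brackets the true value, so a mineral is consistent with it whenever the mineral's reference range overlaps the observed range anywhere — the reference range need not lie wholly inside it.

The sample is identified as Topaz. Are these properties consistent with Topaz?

Yes

Orthorhombic crystal system — agrees with Topaz (orthorhombic system).
White streak — agrees with Topaz (white streak).
Mohs hardness 7-9 — agrees with Topaz (hardness 8).
Every observed property is compatible with the reference values for Topaz.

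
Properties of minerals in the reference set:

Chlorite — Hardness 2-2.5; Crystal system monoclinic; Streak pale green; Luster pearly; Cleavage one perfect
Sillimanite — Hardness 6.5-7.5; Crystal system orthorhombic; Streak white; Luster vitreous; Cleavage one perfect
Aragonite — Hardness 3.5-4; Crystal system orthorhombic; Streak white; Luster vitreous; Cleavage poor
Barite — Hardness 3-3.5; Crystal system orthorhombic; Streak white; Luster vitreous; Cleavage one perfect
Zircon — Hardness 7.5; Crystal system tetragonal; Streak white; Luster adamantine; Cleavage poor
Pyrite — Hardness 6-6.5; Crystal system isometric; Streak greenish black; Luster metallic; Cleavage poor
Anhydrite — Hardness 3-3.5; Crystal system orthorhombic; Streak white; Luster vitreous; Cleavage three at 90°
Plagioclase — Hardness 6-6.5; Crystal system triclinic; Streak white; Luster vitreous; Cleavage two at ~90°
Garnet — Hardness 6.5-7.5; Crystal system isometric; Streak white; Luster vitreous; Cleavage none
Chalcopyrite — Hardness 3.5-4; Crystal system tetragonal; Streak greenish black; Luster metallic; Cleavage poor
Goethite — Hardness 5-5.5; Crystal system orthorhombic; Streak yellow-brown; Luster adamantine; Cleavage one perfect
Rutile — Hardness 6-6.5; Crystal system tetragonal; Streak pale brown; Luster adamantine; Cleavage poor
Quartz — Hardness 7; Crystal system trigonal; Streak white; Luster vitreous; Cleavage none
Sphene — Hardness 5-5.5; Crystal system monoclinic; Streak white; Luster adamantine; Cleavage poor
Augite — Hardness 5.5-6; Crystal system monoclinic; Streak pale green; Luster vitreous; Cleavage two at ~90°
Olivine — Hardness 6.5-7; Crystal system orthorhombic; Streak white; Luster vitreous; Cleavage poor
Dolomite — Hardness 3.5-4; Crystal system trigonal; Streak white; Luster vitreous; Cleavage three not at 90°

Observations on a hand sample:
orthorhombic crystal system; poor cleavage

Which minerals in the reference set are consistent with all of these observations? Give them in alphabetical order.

Orthorhombic crystal system: leaves Sillimanite, Aragonite, Barite, Anhydrite, Goethite, Olivine.
Poor cleavage: leaves Aragonite, Olivine.
The minerals that satisfy all observations are Aragonite, Olivine.

Aragonite, Olivine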